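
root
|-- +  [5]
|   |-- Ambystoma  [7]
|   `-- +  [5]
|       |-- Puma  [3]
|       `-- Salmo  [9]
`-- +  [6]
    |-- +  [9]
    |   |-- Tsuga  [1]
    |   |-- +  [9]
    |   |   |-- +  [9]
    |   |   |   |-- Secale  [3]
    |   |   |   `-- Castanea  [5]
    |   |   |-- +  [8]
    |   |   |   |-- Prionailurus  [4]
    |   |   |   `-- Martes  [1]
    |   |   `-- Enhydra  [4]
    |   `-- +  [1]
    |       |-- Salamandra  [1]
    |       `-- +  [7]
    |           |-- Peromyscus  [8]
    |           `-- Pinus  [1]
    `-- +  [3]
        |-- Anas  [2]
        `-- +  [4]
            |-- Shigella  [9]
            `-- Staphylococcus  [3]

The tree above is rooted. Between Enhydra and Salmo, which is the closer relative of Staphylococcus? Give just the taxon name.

The MRCA of Staphylococcus and Enhydra subtends ((Tsuga,((Secale,Castanea),(Prionailurus,Martes),Enhydra),(Salamandra,(Peromyscus,Pinus))),(Anas,(Shigella,Staphylococcus))) (12 taxa).
The MRCA of Staphylococcus and Salmo is the root, subtending the entire tree (15 taxa).
The first is nested inside the second, so Staphylococcus shares a more recent common ancestor with Enhydra.

Enhydra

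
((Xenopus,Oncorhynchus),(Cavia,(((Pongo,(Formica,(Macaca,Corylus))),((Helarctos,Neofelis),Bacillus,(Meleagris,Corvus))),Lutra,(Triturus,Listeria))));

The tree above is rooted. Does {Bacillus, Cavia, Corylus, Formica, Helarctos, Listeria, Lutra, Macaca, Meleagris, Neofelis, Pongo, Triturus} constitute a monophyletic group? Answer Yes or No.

The MRCA of the listed taxa subtends (Cavia,(((Pongo,(Formica,(Macaca,Corylus))),((Helarctos,Neofelis),Bacillus,(Meleagris,Corvus))),Lutra,(Triturus,Listeria))).
That clade also contains Corvus, which is not in the proposed group, so the group is not monophyletic.

No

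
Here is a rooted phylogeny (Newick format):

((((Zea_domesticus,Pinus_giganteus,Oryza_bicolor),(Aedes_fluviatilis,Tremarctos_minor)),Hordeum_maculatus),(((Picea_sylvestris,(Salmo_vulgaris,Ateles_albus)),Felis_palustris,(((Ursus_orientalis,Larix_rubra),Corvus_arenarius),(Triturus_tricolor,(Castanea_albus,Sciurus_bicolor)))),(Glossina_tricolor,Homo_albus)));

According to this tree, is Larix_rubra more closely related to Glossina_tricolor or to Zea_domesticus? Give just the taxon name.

The MRCA of Larix_rubra and Glossina_tricolor subtends (((Picea_sylvestris,(Salmo_vulgaris,Ateles_albus)),Felis_palustris,(((Ursus_orientalis,Larix_rubra),Corvus_arenarius),(Triturus_tricolor,(Castanea_albus,Sciurus_bicolor)))),(Glossina_tricolor,Homo_albus)) (12 taxa).
The MRCA of Larix_rubra and Zea_domesticus is the root, subtending the entire tree (18 taxa).
The first is nested inside the second, so Larix_rubra shares a more recent common ancestor with Glossina_tricolor.

Glossina_tricolor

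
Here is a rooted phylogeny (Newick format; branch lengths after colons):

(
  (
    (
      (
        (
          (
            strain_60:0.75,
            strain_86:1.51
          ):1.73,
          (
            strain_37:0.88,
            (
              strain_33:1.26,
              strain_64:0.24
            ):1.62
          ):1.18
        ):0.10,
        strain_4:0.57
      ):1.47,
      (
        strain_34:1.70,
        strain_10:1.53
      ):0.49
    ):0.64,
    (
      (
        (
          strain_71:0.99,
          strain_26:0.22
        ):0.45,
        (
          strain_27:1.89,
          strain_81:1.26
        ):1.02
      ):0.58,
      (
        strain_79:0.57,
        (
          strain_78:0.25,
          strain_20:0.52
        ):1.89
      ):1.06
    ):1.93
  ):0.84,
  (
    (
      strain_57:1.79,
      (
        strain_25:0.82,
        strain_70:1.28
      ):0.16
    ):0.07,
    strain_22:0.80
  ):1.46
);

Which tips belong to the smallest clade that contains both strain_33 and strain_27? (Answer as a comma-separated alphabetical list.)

Tracing strain_33: it sits inside (strain_33,strain_64).
Tracing strain_27: it sits inside (strain_27,strain_81).
The smallest clade enclosing both is (((((strain_60,strain_86),(strain_37,(strain_33,strain_64))),strain_4),(strain_34,strain_10)),(((strain_71,strain_26),(strain_27,strain_81)),(strain_79,(strain_78,strain_20)))); the answer is its 15 terminal taxa in alphabetical order.

strain_10, strain_20, strain_26, strain_27, strain_33, strain_34, strain_37, strain_4, strain_60, strain_64, strain_71, strain_78, strain_79, strain_81, strain_86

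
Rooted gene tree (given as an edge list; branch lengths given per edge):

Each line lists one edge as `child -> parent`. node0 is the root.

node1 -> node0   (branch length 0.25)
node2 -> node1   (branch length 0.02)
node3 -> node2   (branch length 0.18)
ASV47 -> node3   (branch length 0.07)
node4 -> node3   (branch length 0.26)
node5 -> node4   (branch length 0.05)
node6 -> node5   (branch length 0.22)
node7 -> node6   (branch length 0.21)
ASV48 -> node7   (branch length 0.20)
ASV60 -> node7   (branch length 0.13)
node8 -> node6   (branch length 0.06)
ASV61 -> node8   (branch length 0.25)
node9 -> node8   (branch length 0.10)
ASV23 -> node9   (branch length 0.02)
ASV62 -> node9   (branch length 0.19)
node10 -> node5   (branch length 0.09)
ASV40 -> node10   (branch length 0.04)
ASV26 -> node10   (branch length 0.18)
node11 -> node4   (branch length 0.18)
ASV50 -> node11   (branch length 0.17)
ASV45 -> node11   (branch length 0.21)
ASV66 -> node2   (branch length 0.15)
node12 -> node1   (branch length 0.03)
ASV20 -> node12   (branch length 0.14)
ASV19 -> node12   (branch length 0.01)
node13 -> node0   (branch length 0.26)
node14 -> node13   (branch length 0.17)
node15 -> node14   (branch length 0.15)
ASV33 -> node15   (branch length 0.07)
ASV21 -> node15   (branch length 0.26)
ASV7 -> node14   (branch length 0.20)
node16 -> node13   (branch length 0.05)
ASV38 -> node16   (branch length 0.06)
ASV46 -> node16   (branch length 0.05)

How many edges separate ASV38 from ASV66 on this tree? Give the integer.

The MRCA of ASV38 and ASV66 is the root of the tree.
From ASV38 up to that node: 3 branches. From ASV66 up to the same node: 3 branches. Total: 3 + 3 = 6.

6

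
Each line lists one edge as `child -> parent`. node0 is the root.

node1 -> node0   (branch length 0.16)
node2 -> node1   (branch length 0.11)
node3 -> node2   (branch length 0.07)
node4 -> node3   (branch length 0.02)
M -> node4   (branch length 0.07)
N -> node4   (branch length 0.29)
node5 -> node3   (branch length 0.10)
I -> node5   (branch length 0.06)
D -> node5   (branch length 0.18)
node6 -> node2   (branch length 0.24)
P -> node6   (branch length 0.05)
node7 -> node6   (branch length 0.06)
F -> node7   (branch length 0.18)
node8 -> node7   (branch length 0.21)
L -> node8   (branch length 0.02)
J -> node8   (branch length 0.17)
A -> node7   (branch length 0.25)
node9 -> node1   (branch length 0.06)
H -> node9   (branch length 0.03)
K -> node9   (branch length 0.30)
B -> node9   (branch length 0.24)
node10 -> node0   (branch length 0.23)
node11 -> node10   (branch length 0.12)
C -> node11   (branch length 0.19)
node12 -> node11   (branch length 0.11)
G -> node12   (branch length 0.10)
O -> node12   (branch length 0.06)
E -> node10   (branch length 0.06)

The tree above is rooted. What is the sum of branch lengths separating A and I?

The path runs A → … → MRCA → … → I; the MRCA is the node subtending (((M,N),(I,D)),(P,(F,(L,J),A))).
Branch lengths along that path: 0.25 + 0.06 + 0.24 + 0.07 + 0.10 + 0.06 = 0.78.

0.78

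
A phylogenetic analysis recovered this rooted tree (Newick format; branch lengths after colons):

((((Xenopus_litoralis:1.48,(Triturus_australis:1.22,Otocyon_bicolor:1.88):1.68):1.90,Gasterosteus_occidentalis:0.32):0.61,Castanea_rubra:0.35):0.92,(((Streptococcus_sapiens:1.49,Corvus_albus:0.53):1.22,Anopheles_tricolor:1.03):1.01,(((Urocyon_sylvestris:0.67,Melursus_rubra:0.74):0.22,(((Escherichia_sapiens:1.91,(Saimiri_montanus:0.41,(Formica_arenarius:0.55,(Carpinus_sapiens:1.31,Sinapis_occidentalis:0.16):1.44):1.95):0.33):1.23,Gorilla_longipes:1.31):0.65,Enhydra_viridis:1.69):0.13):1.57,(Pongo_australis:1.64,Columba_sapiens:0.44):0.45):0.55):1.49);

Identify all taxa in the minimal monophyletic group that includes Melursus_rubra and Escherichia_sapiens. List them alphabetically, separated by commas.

Tracing Melursus_rubra: it sits inside (Urocyon_sylvestris,Melursus_rubra).
Tracing Escherichia_sapiens: it sits inside (Escherichia_sapiens,(Saimiri_montanus,(Formica_arenarius,(Carpinus_sapiens,Sinapis_occidentalis)))).
The smallest clade enclosing both is ((Urocyon_sylvestris,Melursus_rubra),(((Escherichia_sapiens,(Saimiri_montanus,(Formica_arenarius,(Carpinus_sapiens,Sinapis_occidentalis)))),Gorilla_longipes),Enhydra_viridis)); the answer is its 9 terminal taxa in alphabetical order.

Carpinus_sapiens, Enhydra_viridis, Escherichia_sapiens, Formica_arenarius, Gorilla_longipes, Melursus_rubra, Saimiri_montanus, Sinapis_occidentalis, Urocyon_sylvestris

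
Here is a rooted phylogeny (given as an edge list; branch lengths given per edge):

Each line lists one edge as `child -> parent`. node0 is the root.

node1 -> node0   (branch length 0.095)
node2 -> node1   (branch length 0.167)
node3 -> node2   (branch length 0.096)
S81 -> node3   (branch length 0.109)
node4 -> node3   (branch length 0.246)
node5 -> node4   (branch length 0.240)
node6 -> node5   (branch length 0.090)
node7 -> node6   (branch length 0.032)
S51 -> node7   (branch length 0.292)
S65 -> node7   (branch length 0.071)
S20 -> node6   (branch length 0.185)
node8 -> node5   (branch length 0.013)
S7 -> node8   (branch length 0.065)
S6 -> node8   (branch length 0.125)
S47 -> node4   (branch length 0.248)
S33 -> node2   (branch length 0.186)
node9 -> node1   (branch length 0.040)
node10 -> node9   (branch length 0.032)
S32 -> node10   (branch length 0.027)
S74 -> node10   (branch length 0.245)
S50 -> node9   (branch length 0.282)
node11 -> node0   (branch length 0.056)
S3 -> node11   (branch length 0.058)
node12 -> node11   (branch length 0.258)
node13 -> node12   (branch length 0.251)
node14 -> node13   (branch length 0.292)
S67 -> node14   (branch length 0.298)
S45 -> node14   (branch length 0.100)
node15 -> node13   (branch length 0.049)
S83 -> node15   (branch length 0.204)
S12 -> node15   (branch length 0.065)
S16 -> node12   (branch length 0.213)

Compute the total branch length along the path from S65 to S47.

0.681

The path runs S65 → … → MRCA → … → S47; the MRCA is the node subtending ((((S51,S65),S20),(S7,S6)),S47).
Branch lengths along that path: 0.071 + 0.032 + 0.090 + 0.240 + 0.248 = 0.681.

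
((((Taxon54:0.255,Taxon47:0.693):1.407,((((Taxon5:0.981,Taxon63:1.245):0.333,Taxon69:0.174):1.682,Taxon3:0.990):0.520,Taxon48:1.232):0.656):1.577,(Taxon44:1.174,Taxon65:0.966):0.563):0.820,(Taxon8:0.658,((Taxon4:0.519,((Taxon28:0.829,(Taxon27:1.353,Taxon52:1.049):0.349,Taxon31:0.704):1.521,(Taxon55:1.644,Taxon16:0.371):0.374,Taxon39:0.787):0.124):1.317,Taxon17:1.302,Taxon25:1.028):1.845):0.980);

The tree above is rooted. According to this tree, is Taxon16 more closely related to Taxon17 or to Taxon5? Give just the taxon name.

The MRCA of Taxon16 and Taxon17 subtends ((Taxon4,((Taxon28,(Taxon27,Taxon52),Taxon31),(Taxon55,Taxon16),Taxon39)),Taxon17,Taxon25) (10 taxa).
The MRCA of Taxon16 and Taxon5 is the root, subtending the entire tree (20 taxa).
The first is nested inside the second, so Taxon16 shares a more recent common ancestor with Taxon17.

Taxon17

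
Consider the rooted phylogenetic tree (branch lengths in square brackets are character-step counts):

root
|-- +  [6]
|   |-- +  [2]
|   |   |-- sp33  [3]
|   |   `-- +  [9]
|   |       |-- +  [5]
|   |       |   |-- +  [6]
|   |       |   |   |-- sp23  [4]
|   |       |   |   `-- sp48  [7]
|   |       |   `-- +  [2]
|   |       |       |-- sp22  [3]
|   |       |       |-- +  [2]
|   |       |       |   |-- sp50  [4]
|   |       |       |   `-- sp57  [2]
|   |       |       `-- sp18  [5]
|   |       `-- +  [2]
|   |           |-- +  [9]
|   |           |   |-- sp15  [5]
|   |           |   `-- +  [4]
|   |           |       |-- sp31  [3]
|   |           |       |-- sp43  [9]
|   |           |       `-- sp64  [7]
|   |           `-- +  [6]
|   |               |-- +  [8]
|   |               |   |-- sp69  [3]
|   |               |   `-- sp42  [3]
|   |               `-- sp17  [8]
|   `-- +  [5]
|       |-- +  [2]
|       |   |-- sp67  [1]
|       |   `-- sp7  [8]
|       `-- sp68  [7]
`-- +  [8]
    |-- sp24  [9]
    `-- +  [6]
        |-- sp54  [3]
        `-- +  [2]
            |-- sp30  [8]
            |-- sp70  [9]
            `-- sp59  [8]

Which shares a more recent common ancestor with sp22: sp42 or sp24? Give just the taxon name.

The MRCA of sp22 and sp42 subtends (((sp23,sp48),(sp22,(sp50,sp57),sp18)),((sp15,(sp31,sp43,sp64)),((sp69,sp42),sp17))) (13 taxa).
The MRCA of sp22 and sp24 is the root, subtending the entire tree (22 taxa).
The first is nested inside the second, so sp22 shares a more recent common ancestor with sp42.

sp42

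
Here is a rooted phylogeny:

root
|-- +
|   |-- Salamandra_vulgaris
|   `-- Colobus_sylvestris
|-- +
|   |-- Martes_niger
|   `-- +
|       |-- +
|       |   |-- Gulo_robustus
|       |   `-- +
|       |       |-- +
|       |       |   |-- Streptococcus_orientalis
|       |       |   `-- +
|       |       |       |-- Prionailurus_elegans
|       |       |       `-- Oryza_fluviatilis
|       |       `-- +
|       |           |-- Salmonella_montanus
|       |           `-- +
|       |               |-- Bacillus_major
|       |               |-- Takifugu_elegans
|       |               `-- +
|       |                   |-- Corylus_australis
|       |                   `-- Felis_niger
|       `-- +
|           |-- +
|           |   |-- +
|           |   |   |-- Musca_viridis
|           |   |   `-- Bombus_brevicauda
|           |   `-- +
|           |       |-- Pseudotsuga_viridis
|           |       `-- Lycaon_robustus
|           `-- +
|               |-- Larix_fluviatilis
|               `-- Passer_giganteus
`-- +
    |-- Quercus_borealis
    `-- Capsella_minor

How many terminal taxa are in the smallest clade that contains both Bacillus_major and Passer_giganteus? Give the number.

The MRCA of Bacillus_major and Passer_giganteus is the node subtending ((Gulo_robustus,((Streptococcus_orientalis,(Prionailurus_elegans,Oryza_fluviatilis)),(Salmonella_montanus,(Bacillus_major,Takifugu_elegans,(Corylus_australis,Felis_niger))))),(((Musca_viridis,Bombus_brevicauda),(Pseudotsuga_viridis,Lycaon_robustus)),(Larix_fluviatilis,Passer_giganteus))).
That clade contains 15 terminal taxa: Bacillus_major, Bombus_brevicauda, Corylus_australis, Felis_niger, Gulo_robustus, Larix_fluviatilis, Lycaon_robustus, Musca_viridis, Oryza_fluviatilis, Passer_giganteus, Prionailurus_elegans, Pseudotsuga_viridis, Salmonella_montanus, Streptococcus_orientalis, Takifugu_elegans.

15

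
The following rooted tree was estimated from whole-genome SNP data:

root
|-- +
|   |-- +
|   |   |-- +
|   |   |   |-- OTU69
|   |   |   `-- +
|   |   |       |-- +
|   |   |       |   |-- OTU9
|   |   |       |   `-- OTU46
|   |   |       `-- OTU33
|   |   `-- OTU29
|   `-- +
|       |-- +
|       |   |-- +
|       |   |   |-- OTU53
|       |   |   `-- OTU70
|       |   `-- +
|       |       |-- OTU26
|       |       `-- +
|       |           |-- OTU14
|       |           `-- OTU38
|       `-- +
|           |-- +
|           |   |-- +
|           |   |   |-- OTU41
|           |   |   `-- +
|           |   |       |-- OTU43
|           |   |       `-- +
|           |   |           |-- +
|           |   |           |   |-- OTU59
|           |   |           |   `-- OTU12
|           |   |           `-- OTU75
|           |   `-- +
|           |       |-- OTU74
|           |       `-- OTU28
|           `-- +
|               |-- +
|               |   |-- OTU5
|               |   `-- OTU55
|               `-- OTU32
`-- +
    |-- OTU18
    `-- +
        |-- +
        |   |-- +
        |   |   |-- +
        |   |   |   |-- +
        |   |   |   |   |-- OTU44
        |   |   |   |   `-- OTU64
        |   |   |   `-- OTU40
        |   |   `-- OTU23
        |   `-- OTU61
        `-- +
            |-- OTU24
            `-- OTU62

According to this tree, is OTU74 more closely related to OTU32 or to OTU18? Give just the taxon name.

The MRCA of OTU74 and OTU32 subtends (((OTU41,(OTU43,((OTU59,OTU12),OTU75))),(OTU74,OTU28)),((OTU5,OTU55),OTU32)) (10 taxa).
The MRCA of OTU74 and OTU18 is the root, subtending the entire tree (28 taxa).
The first is nested inside the second, so OTU74 shares a more recent common ancestor with OTU32.

OTU32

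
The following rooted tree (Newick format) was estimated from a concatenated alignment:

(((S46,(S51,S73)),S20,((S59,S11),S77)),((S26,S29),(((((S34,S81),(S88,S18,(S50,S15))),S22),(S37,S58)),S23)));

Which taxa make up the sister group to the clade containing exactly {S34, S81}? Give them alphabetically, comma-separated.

S15, S18, S50, S88

The clade containing exactly {S34, S81} attaches to the tree at the node subtending ((S34,S81),(S88,S18,(S50,S15))).
The other lineage descending from that same node — the sister group — is (S88,S18,(S50,S15)); its 4 tips in alphabetical order are the answer.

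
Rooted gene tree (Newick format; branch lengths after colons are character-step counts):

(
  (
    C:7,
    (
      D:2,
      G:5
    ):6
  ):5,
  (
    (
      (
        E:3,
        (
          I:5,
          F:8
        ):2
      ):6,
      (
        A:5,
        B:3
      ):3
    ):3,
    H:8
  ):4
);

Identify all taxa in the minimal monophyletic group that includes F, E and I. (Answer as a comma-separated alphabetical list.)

E, F, I

Tracing F: it sits inside (I,F).
Tracing E: it sits inside (E,(I,F)).
Tracing I: it sits inside (I,F).
The smallest clade enclosing all 3 is (E,(I,F)); the answer is its 3 terminal taxa in alphabetical order.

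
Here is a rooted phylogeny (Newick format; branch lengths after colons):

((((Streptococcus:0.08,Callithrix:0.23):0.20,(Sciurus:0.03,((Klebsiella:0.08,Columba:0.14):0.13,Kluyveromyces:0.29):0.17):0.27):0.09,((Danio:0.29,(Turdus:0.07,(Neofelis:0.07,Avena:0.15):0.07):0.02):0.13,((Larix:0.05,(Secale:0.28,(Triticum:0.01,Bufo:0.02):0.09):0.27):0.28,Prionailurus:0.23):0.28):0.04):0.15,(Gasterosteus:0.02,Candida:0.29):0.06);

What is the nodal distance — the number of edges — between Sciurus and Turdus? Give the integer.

7

The MRCA of Sciurus and Turdus is the node subtending (((Streptococcus,Callithrix),(Sciurus,((Klebsiella,Columba),Kluyveromyces))),((Danio,(Turdus,(Neofelis,Avena))),((Larix,(Secale,(Triticum,Bufo))),Prionailurus))).
From Sciurus up to that node: 3 branches. From Turdus up to the same node: 4 branches. Total: 3 + 4 = 7.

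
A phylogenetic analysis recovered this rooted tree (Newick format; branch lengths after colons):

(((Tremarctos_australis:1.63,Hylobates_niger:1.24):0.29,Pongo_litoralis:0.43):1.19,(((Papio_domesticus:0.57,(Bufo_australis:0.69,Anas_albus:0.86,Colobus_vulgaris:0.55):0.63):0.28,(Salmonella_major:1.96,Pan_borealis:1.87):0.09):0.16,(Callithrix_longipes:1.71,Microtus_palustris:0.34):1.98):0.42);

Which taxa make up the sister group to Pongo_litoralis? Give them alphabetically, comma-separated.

Pongo_litoralis attaches to the tree at the node subtending ((Tremarctos_australis,Hylobates_niger),Pongo_litoralis).
The other lineage descending from that same node — the sister group — is (Tremarctos_australis,Hylobates_niger); its 2 tips in alphabetical order are the answer.

Hylobates_niger, Tremarctos_australis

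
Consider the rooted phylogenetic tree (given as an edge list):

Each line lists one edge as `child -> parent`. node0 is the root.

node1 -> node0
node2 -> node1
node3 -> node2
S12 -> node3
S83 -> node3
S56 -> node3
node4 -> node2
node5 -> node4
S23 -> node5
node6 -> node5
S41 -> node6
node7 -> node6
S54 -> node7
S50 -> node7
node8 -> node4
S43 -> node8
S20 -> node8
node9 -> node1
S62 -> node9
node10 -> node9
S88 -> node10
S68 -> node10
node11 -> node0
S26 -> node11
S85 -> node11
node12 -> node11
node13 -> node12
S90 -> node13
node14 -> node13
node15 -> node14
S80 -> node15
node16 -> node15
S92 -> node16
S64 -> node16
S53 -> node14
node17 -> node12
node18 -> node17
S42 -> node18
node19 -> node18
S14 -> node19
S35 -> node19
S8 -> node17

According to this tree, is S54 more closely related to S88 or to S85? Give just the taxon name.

S88

The MRCA of S54 and S88 subtends (((S12,S83,S56),((S23,(S41,(S54,S50))),(S43,S20))),(S62,(S88,S68))) (12 taxa).
The MRCA of S54 and S85 is the root, subtending the entire tree (23 taxa).
The first is nested inside the second, so S54 shares a more recent common ancestor with S88.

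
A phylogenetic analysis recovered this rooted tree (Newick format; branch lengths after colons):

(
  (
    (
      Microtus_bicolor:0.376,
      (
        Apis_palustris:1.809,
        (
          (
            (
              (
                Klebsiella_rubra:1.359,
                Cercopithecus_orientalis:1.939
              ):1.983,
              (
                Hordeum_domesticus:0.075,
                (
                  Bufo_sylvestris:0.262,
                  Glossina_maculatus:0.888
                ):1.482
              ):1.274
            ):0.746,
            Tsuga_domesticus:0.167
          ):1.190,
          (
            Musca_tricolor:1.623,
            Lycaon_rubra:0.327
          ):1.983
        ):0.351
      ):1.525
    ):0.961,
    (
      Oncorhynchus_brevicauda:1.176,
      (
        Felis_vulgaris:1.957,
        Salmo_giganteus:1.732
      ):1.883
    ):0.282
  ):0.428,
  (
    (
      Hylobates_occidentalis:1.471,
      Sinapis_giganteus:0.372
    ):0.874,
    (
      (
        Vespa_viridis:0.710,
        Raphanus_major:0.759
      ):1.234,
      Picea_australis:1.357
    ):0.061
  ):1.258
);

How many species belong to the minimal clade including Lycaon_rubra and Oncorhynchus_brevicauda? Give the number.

13

The MRCA of Lycaon_rubra and Oncorhynchus_brevicauda is the node subtending ((Microtus_bicolor,(Apis_palustris,((((Klebsiella_rubra,Cercopithecus_orientalis),(Hordeum_domesticus,(Bufo_sylvestris,Glossina_maculatus))),Tsuga_domesticus),(Musca_tricolor,Lycaon_rubra)))),(Oncorhynchus_brevicauda,(Felis_vulgaris,Salmo_giganteus))).
That clade contains 13 terminal taxa: Apis_palustris, Bufo_sylvestris, Cercopithecus_orientalis, Felis_vulgaris, Glossina_maculatus, Hordeum_domesticus, Klebsiella_rubra, Lycaon_rubra, Microtus_bicolor, Musca_tricolor, Oncorhynchus_brevicauda, Salmo_giganteus, Tsuga_domesticus.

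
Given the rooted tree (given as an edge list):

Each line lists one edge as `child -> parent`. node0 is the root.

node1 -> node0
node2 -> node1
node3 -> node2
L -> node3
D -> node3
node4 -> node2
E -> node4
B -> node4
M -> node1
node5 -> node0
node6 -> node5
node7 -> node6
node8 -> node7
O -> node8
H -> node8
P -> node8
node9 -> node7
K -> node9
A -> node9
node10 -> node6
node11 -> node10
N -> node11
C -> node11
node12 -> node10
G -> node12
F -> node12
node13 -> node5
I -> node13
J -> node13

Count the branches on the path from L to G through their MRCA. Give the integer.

9

The MRCA of L and G is the root of the tree.
From L up to that node: 4 branches. From G up to the same node: 5 branches. Total: 4 + 5 = 9.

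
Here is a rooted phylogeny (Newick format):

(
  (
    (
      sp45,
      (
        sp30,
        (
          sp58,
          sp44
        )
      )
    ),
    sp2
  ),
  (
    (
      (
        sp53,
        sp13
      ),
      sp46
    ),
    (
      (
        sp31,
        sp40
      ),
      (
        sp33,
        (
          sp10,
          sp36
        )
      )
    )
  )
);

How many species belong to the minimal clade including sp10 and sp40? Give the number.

The MRCA of sp10 and sp40 is the node subtending ((sp31,sp40),(sp33,(sp10,sp36))).
That clade contains 5 terminal taxa: sp10, sp31, sp33, sp36, sp40.

5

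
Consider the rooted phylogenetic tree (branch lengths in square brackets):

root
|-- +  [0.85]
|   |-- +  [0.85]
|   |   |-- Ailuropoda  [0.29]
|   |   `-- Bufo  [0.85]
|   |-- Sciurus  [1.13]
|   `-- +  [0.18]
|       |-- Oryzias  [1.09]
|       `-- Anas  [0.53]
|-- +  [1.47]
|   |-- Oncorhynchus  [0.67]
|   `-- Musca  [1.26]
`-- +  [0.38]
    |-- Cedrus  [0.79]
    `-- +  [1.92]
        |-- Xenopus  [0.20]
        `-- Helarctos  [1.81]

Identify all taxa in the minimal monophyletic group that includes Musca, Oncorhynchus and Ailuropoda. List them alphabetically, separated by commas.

Tracing Musca: it sits inside (Oncorhynchus,Musca).
Tracing Oncorhynchus: it sits inside (Oncorhynchus,Musca).
Tracing Ailuropoda: it sits inside (Ailuropoda,Bufo).
The smallest clade enclosing all 3 is the whole tree (their MRCA is the root), so the answer is all 10 tips in alphabetical order.

Ailuropoda, Anas, Bufo, Cedrus, Helarctos, Musca, Oncorhynchus, Oryzias, Sciurus, Xenopus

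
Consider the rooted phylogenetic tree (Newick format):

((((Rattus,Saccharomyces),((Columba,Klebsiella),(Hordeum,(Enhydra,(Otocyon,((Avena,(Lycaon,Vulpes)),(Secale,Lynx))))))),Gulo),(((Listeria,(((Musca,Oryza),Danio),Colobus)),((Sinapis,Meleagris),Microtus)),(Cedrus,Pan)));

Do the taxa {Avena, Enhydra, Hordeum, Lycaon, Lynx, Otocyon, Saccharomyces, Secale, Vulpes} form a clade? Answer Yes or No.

The MRCA of the listed taxa subtends ((Rattus,Saccharomyces),((Columba,Klebsiella),(Hordeum,(Enhydra,(Otocyon,((Avena,(Lycaon,Vulpes)),(Secale,Lynx))))))).
That clade also contains Columba, Klebsiella, Rattus, which are not in the proposed group, so the group is not monophyletic.

No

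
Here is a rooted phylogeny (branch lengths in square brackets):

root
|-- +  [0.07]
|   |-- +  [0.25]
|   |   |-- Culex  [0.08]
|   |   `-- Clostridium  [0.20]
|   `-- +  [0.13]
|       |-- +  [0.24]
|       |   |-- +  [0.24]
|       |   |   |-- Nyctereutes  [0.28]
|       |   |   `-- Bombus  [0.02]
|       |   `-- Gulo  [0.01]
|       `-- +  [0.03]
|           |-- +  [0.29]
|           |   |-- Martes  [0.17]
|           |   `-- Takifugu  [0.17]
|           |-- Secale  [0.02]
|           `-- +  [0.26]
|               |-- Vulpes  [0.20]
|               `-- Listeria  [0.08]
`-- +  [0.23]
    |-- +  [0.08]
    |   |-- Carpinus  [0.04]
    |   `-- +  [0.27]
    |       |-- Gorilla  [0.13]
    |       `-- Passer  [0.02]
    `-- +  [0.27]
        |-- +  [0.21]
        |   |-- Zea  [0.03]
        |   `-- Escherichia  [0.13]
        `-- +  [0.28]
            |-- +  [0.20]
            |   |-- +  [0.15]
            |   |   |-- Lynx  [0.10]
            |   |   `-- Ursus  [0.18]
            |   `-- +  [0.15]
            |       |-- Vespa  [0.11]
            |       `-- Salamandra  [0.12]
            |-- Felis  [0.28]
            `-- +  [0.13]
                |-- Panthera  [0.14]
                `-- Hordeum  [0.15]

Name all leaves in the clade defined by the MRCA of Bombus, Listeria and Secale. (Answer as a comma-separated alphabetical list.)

Tracing Bombus: it sits inside (Nyctereutes,Bombus).
Tracing Listeria: it sits inside (Vulpes,Listeria).
Tracing Secale: it sits inside ((Martes,Takifugu),Secale,(Vulpes,Listeria)).
The smallest clade enclosing all 3 is (((Nyctereutes,Bombus),Gulo),((Martes,Takifugu),Secale,(Vulpes,Listeria))); the answer is its 8 terminal taxa in alphabetical order.

Bombus, Gulo, Listeria, Martes, Nyctereutes, Secale, Takifugu, Vulpes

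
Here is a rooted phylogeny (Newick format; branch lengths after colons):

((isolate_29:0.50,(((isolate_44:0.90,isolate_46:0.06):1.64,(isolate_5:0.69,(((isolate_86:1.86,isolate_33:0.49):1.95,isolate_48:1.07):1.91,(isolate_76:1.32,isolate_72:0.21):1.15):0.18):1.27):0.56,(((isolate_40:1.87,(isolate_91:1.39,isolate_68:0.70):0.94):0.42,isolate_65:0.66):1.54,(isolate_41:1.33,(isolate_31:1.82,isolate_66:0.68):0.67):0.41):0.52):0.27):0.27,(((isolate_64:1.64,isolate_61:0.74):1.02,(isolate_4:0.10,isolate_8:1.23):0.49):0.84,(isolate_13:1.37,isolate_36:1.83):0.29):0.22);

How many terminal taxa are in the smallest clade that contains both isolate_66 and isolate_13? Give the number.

The MRCA of isolate_66 and isolate_13 is the root, so the clade is the entire tree.
That clade contains 22 terminal taxa: isolate_13, isolate_29, isolate_31, isolate_33, isolate_36, isolate_4, isolate_40, isolate_41, isolate_44, isolate_46, isolate_48, isolate_5, isolate_61, isolate_64, isolate_65, isolate_66, isolate_68, isolate_72, isolate_76, isolate_8, isolate_86, isolate_91.

22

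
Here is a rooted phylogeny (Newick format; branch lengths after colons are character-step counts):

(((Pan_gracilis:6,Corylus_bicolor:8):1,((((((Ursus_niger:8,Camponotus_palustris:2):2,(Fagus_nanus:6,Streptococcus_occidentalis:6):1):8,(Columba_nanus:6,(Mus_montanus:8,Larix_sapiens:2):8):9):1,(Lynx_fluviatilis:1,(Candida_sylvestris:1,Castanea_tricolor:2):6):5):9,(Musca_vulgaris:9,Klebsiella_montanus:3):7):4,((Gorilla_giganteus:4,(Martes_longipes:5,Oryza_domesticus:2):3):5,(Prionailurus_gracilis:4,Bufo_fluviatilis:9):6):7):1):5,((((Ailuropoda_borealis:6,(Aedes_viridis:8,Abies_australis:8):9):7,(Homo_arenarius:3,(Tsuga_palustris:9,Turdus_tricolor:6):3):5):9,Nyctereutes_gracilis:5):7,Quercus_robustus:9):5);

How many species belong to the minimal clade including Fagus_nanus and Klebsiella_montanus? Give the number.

The MRCA of Fagus_nanus and Klebsiella_montanus is the node subtending (((((Ursus_niger,Camponotus_palustris),(Fagus_nanus,Streptococcus_occidentalis)),(Columba_nanus,(Mus_montanus,Larix_sapiens))),(Lynx_fluviatilis,(Candida_sylvestris,Castanea_tricolor))),(Musca_vulgaris,Klebsiella_montanus)).
That clade contains 12 terminal taxa: Camponotus_palustris, Candida_sylvestris, Castanea_tricolor, Columba_nanus, Fagus_nanus, Klebsiella_montanus, Larix_sapiens, Lynx_fluviatilis, Mus_montanus, Musca_vulgaris, Streptococcus_occidentalis, Ursus_niger.

12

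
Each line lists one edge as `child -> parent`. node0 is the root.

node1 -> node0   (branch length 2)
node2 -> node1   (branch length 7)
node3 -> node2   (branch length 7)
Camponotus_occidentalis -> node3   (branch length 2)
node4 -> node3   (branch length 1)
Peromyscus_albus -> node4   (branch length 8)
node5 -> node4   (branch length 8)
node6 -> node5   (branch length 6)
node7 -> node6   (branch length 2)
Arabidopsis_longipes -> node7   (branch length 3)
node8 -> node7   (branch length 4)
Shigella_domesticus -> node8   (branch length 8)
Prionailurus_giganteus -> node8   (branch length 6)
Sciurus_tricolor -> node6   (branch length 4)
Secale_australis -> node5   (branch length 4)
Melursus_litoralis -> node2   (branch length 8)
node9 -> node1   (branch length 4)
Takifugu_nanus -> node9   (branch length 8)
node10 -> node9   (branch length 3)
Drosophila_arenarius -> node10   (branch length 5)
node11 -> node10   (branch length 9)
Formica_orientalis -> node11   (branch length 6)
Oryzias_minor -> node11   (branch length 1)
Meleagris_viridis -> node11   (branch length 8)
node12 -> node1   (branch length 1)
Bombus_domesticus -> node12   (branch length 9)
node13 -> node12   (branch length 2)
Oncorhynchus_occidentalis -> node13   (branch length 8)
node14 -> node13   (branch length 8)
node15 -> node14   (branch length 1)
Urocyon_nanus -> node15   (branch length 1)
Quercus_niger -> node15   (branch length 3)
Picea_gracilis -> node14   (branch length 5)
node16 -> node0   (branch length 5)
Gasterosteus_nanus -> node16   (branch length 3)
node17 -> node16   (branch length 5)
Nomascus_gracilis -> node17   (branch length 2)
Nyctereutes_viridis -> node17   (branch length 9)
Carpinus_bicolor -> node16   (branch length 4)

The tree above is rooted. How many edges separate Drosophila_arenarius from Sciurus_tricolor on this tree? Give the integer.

9

The MRCA of Drosophila_arenarius and Sciurus_tricolor is the node subtending (((Camponotus_occidentalis,(Peromyscus_albus,(((Arabidopsis_longipes,(Shigella_domesticus,Prionailurus_giganteus)),Sciurus_tricolor),Secale_australis))),Melursus_litoralis),(Takifugu_nanus,(Drosophila_arenarius,(Formica_orientalis,Oryzias_minor,Meleagris_viridis))),(Bombus_domesticus,(Oncorhynchus_occidentalis,((Urocyon_nanus,Quercus_niger),Picea_gracilis)))).
From Drosophila_arenarius up to that node: 3 branches. From Sciurus_tricolor up to the same node: 6 branches. Total: 3 + 6 = 9.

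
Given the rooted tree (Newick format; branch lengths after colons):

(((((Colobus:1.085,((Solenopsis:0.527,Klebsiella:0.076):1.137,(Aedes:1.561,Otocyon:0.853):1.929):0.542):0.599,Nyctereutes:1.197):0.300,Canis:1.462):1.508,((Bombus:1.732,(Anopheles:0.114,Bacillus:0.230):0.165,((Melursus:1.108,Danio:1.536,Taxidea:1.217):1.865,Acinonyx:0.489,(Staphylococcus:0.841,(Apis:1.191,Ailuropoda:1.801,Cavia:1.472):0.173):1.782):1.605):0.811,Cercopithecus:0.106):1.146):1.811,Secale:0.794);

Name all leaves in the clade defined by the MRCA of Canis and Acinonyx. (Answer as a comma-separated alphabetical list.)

Tracing Canis: it sits inside (((Colobus,((Solenopsis,Klebsiella),(Aedes,Otocyon))),Nyctereutes),Canis).
Tracing Acinonyx: it sits inside ((Melursus,Danio,Taxidea),Acinonyx,(Staphylococcus,(Apis,Ailuropoda,Cavia))).
The smallest clade enclosing both is ((((Colobus,((Solenopsis,Klebsiella),(Aedes,Otocyon))),Nyctereutes),Canis),((Bombus,(Anopheles,Bacillus),((Melursus,Danio,Taxidea),Acinonyx,(Staphylococcus,(Apis,Ailuropoda,Cavia)))),Cercopithecus)); the answer is its 19 terminal taxa in alphabetical order.

Acinonyx, Aedes, Ailuropoda, Anopheles, Apis, Bacillus, Bombus, Canis, Cavia, Cercopithecus, Colobus, Danio, Klebsiella, Melursus, Nyctereutes, Otocyon, Solenopsis, Staphylococcus, Taxidea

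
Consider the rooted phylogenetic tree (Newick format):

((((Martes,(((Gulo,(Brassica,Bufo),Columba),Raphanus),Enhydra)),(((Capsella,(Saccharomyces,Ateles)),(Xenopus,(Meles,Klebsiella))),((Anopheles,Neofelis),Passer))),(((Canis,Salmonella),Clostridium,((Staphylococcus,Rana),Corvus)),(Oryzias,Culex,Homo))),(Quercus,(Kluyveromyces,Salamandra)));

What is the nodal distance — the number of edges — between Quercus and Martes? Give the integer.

6

The MRCA of Quercus and Martes is the root of the tree.
From Quercus up to that node: 2 branches. From Martes up to the same node: 4 branches. Total: 2 + 4 = 6.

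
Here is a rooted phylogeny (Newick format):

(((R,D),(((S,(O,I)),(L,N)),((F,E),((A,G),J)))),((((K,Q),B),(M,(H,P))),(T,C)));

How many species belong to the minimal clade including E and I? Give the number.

10

The MRCA of E and I is the node subtending (((S,(O,I)),(L,N)),((F,E),((A,G),J))).
That clade contains 10 terminal taxa: A, E, F, G, I, J, L, N, O, S.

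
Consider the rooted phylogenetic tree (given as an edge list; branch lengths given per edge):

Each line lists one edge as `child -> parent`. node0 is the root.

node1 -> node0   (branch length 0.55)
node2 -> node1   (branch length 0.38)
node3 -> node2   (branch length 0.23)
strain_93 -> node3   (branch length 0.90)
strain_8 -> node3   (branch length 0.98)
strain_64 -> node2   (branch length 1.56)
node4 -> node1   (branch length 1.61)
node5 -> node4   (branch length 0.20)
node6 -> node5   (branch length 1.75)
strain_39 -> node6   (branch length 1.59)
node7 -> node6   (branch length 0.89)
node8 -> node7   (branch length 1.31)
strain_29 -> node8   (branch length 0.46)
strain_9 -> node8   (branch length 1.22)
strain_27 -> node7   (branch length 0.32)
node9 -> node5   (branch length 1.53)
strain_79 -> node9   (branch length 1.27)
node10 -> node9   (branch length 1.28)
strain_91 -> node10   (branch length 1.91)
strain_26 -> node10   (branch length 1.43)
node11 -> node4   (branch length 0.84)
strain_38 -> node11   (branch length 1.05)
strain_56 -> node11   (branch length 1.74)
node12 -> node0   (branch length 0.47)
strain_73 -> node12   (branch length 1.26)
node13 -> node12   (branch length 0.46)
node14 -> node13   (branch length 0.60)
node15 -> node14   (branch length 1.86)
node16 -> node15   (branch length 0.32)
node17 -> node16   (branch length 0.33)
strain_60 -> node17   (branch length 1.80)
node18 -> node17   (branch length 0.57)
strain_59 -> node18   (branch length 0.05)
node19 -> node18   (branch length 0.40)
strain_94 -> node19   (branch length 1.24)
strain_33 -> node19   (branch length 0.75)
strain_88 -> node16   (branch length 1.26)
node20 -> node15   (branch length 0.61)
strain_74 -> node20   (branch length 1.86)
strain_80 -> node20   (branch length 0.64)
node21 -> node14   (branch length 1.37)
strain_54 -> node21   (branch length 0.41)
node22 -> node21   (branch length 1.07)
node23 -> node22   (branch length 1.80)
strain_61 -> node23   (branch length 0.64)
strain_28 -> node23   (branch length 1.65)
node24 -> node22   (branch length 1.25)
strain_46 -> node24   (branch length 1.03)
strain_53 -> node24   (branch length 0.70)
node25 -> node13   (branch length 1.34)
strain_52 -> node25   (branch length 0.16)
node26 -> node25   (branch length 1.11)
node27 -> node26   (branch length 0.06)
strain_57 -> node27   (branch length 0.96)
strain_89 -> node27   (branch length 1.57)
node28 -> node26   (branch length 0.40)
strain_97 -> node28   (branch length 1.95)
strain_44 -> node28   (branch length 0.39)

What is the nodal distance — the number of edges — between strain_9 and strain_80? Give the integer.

13

The MRCA of strain_9 and strain_80 is the root of the tree.
From strain_9 up to that node: 7 branches. From strain_80 up to the same node: 6 branches. Total: 7 + 6 = 13.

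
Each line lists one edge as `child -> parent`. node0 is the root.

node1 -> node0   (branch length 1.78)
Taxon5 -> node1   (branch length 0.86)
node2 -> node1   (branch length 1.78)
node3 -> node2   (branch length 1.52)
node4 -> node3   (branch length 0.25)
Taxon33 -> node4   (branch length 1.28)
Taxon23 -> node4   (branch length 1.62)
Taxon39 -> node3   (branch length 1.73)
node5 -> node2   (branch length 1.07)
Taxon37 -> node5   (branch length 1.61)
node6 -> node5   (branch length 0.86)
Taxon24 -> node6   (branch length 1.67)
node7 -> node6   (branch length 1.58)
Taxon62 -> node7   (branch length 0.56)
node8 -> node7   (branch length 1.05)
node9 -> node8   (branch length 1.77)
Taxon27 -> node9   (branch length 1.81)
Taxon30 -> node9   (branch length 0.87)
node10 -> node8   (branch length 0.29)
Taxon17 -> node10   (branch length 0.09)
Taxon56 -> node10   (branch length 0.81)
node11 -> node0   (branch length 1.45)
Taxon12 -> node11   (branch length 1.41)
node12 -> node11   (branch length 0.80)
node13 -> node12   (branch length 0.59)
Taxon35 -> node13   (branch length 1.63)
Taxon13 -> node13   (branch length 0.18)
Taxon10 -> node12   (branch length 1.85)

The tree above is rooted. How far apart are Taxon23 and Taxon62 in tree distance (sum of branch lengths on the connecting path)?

The path runs Taxon23 → … → MRCA → … → Taxon62; the MRCA is the node subtending (((Taxon33,Taxon23),Taxon39),(Taxon37,(Taxon24,(Taxon62,((Taxon27,Taxon30),(Taxon17,Taxon56)))))).
Branch lengths along that path: 1.62 + 0.25 + 1.52 + 1.07 + 0.86 + 1.58 + 0.56 = 7.46.

7.46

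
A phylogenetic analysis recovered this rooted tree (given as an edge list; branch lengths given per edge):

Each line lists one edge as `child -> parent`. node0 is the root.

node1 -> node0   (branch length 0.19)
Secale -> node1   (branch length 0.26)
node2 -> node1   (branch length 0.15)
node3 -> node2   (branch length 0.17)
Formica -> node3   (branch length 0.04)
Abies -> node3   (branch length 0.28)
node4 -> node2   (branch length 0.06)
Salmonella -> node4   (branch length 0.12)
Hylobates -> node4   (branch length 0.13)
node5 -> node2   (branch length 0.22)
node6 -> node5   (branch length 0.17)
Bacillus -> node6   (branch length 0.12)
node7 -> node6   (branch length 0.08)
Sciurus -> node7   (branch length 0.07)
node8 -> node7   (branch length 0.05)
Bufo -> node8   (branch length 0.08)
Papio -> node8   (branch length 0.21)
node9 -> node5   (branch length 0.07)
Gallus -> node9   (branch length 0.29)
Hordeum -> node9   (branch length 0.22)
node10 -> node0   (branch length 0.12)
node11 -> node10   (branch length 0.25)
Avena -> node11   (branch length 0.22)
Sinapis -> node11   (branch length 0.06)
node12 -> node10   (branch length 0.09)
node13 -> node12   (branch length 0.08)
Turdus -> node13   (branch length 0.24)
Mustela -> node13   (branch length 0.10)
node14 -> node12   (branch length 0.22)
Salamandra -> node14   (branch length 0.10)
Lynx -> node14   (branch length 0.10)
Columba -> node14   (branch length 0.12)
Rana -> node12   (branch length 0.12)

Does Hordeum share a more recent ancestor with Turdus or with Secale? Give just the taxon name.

The MRCA of Hordeum and Secale subtends (Secale,((Formica,Abies),(Salmonella,Hylobates),((Bacillus,(Sciurus,(Bufo,Papio))),(Gallus,Hordeum)))) (11 taxa).
The MRCA of Hordeum and Turdus is the root, subtending the entire tree (19 taxa).
The first is nested inside the second, so Hordeum shares a more recent common ancestor with Secale.

Secale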